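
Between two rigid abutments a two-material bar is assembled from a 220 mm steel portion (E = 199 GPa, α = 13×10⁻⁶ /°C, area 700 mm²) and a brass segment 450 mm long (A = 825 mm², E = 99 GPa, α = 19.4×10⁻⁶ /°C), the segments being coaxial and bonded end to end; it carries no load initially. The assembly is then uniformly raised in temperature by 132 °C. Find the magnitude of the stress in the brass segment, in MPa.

If the supports were absent, the total length change would be Σ αᵢΔT Lᵢ = 13×10⁻⁶×132×220 + 19.4×10⁻⁶×132×450 = 1.53 mm.
The walls prevent any net length change, so an axial force P (same in every segment) develops. Compatibility: P · Σ Lᵢ/(AᵢEᵢ) = δ_free.
The series flexibility is Σ Lᵢ/(AᵢEᵢ) = 220/(700×199×10³) + 450/(825×99×10³) = 7.089×10⁻⁶ mm/N.
Hence P = δ_free / Σ(L/AE) = 1.53/7.089×10⁻⁶ = 215.8 kN (compressive).
σ_{brass} = P / A = 215800 / 825 = 261.6 MPa.

σ ≈ 262 MPa (compressive)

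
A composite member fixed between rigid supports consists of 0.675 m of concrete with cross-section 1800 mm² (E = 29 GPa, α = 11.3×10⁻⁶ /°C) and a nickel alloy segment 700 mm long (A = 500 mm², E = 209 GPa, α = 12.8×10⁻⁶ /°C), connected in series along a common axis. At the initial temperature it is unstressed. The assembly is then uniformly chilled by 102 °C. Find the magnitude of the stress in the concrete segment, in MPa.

With the walls removed the bar would change length by δ_free = Σ αᵢΔT Lᵢ = 11.3×10⁻⁶×102×675 + 12.8×10⁻⁶×102×700 = 1.692 mm.
The rigid supports impose zero overall length change; the single axial force P common to all segments must satisfy P Σ Lᵢ/(AᵢEᵢ) = δ_free.
Σ Lᵢ/(AᵢEᵢ) = 675/(1800×29×10³) + 700/(500×209×10³) = 1.963×10⁻⁵ mm/N.
Hence P = δ_free / Σ(L/AE) = 1.692/1.963×10⁻⁵ = 86.19 kN (tensile).
σ_{concrete} = P / A = 86190 / 1800 = 47.88 MPa.

σ ≈ 47.9 MPa (tensile)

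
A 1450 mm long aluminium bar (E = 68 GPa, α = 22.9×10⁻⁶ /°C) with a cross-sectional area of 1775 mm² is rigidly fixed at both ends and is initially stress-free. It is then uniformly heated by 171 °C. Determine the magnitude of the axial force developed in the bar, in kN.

With zero net strain, σ = E·αΔT = 68 GPa × 22.9×10⁻⁶ × 171 = 266.3 MPa.
P = AEαΔT = 1775 × 68×10³ × 22.9×10⁻⁶ × 171 = 472.6 kN (compressive).

P ≈ 473 kN (compressive)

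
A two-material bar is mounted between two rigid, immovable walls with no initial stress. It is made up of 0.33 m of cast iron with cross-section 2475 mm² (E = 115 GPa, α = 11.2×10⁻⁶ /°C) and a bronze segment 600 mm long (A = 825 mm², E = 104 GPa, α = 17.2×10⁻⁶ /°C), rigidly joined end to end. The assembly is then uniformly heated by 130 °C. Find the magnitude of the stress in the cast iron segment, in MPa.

σ ≈ 90.3 MPa (compressive)

With the walls removed the bar would change length by δ_free = Σ αᵢΔT Lᵢ = 11.2×10⁻⁶×130×330 + 17.2×10⁻⁶×130×600 = 1.822 mm.
The walls prevent any net length change, so an axial force P (same in every segment) develops. Compatibility: P · Σ Lᵢ/(AᵢEᵢ) = δ_free.
The series flexibility is Σ Lᵢ/(AᵢEᵢ) = 330/(2475×115×10³) + 600/(825×104×10³) = 8.152×10⁻⁶ mm/N.
So P = 1.822 / 8.152×10⁻⁶ = 223.5 kN, compressive.
σ_{cast iron} = P / A = 223500 / 2475 = 90.3 MPa.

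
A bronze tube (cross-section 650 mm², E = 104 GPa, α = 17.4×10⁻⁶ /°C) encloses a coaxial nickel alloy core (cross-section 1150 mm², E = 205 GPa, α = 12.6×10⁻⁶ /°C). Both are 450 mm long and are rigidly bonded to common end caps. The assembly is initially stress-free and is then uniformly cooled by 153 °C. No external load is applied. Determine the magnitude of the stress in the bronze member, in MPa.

σ ≈ 59.4 MPa (tensile)

Both members must finish at the same length. With the larger α, the bronze tends to over-contract; the plates restrain it, putting the bronze in tension and the nickel alloy in compression. With no external load the two internal forces are equal and opposite, magnitude P.
Setting the final lengths equal and cancelling L: (α₁ − α₂)ΔT = P/(A₁E₁) + P/(A₂E₂).
|α₁ − α₂|·ΔT = 4.8×10⁻⁶ × 153 = 0.0007344.
1/(A₁E₁) + 1/(A₂E₂) = 1/(650×104×10³) + 1/(1150×205×10³) = 1.903×10⁻⁸ N⁻¹.
So P = 0.0007344 / 1.903×10⁻⁸ = 38.58 kN.
σ_{bronze} = P/A₁ = 38580/650 = 59.36 MPa, tensile.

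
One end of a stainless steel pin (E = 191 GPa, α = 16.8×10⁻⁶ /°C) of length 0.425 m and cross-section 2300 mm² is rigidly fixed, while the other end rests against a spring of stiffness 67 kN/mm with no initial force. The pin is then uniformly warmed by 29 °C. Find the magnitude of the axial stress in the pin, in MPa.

σ ≈ 5.66 MPa (compressive)

The unrestrained thermal change is αΔT L = 16.8×10⁻⁶ × 29 × 425 = 0.2071 mm.
Let P be the compressive force at the spring. The pin shortens elastically by PL/(AE) and the spring compresses by P/k; together these equal δ_free.
P [ L/(AE) + 1/k ] = δ_free → P [ 425/(2300×191×10³) + 1/(67×10³) ] = 0.2071.
P = 0.2071 / 1.589×10⁻⁵ = 13030 N.
σ = P/A = 13030/2300 = 5.665 MPa.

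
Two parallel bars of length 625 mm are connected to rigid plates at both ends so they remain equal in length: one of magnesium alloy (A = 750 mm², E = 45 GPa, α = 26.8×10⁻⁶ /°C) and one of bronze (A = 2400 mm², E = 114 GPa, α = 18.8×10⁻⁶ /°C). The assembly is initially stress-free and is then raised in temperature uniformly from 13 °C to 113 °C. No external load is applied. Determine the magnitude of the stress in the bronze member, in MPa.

σ ≈ 10 MPa (tensile)

Both members must finish at the same length. With the larger α, the magnesium alloy tends to over-expand; the plates restrain it, putting the magnesium alloy in compression and the bronze in tension. With no external load the two internal forces are equal and opposite, magnitude P.
Compatibility of the two members (thermal + elastic change equal): (α₁ − α₂)ΔT = P·[1/(A₁E₁) + 1/(A₂E₂)].
|α₁ − α₂|·ΔT = 8×10⁻⁶ × 100 = 0.0008.
1/(A₁E₁) + 1/(A₂E₂) = 1/(750×45×10³) + 1/(2400×114×10³) = 3.328×10⁻⁸ N⁻¹.
P = 0.0008 / 3.328×10⁻⁸ = 24040 N = 24.04 kN.
σ_{bronze} = P/A₂ = 24040/2400 = 10.01 MPa, tensile.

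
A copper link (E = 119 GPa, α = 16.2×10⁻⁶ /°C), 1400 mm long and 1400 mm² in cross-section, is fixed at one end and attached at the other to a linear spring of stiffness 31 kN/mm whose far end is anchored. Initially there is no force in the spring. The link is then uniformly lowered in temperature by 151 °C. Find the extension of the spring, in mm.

δ ≈ 2.72 mm

Free thermal contraction: δ_free = αΔT L = 16.2×10⁻⁶ × 151 × 1400 = 3.425 mm.
Let P be the tensile force in the spring. The link extends elastically by PL/(AE) and the spring stretches by P/k; together these equal δ_free.
P [ L/(AE) + 1/k ] = δ_free → P [ 1400/(1400×119×10³) + 1/(31×10³) ] = 3.425.
P = 3.425 / 4.066×10⁻⁵ = 84220 N.
Spring extension = P/k = 84220/(31×10³) = 2.717 mm.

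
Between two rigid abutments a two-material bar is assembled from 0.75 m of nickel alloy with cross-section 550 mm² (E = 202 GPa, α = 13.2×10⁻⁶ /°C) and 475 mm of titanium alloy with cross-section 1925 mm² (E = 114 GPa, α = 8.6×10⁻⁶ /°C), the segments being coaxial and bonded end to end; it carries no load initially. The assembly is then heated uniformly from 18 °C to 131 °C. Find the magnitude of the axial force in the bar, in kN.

P ≈ 177 kN (compressive)

If the supports were absent, the total length change would be Σ αᵢΔT Lᵢ = 13.2×10⁻⁶×113×750 + 8.6×10⁻⁶×113×475 = 1.58 mm.
The walls prevent any net length change, so an axial force P (same in every segment) develops. Compatibility: P · Σ Lᵢ/(AᵢEᵢ) = δ_free.
Σ Lᵢ/(AᵢEᵢ) = 750/(550×202×10³) + 475/(1925×114×10³) = 8.915×10⁻⁶ mm/N.
Hence P = δ_free / Σ(L/AE) = 1.58/8.915×10⁻⁶ = 177.3 kN (compressive).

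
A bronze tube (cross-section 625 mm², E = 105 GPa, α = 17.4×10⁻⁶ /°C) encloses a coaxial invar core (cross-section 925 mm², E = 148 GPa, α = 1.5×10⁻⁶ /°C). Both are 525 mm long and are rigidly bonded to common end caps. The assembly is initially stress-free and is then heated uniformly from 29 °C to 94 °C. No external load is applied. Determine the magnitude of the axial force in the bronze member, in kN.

P ≈ 45.8 kN (compressive in the bronze)

Equilibrium of a rigid end plate with no external load gives equal and opposite internal forces ±P in the two members. Since α_{bronze} > α_{invar}, heating drives the bronze into compression and the invar into tension.
Compatibility of the two members (thermal + elastic change equal): (α₁ − α₂)ΔT = P·[1/(A₁E₁) + 1/(A₂E₂)].
|α₁ − α₂|·ΔT = 15.9×10⁻⁶ × 65 = 0.001033.
1/(A₁E₁) + 1/(A₂E₂) = 1/(625×105×10³) + 1/(925×148×10³) = 2.254×10⁻⁸ N⁻¹.
P = 0.001033 / 2.254×10⁻⁸ = 45850 N = 45.85 kN.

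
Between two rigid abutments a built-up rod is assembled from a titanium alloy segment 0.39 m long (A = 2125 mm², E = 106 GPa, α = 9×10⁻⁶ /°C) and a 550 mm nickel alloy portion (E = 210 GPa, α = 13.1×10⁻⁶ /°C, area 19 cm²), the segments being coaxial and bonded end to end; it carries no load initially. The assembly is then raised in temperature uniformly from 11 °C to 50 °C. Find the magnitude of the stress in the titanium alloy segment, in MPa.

σ ≈ 63.2 MPa (compressive)

If the supports were absent, the total length change would be Σ αᵢΔT Lᵢ = 9×10⁻⁶×39×390 + 13.1×10⁻⁶×39×550 = 0.4179 mm.
The walls prevent any net length change, so an axial force P (same in every segment) develops. Compatibility: P · Σ Lᵢ/(AᵢEᵢ) = δ_free.
Σ Lᵢ/(AᵢEᵢ) = 390/(2125×106×10³) + 550/(1900×210×10³) = 3.11×10⁻⁶ mm/N.
So P = 0.4179 / 3.11×10⁻⁶ = 134.4 kN, compressive.
σ_{titanium alloy} = P / A = 134400 / 2125 = 63.24 MPa.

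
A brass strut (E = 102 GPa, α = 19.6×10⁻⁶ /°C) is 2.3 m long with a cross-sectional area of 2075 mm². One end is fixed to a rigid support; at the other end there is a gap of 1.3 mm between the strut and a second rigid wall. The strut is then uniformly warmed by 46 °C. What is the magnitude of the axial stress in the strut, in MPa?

Unrestrained expansion: δ_free = αΔT L = 19.6×10⁻⁶ × 46 × 2300 = 2.074 mm.
This exceeds the 1.3 mm gap, so the wall pushes back. The portion of expansion that must be recovered elastically is δ_free − gap = 2.074 − 1.3 = 0.7737 mm.
That suppressed elongation corresponds to σ = E·Δ/L = 102×10³ × 0.7737/2300 = 34.31 MPa.

σ ≈ 34.3 MPa (compressive)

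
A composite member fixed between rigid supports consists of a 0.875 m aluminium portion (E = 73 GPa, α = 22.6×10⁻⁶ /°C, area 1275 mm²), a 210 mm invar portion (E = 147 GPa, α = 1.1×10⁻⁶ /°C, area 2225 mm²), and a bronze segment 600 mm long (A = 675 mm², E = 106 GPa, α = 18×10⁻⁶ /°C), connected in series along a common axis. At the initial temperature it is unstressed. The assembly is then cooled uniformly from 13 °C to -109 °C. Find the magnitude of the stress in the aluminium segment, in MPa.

σ ≈ 160 MPa (tensile)

With the walls removed the bar would change length by δ_free = Σ αᵢΔT Lᵢ = 22.6×10⁻⁶×122×875 + 1.1×10⁻⁶×122×210 + 18×10⁻⁶×122×600 = 3.758 mm.
The rigid supports impose zero overall length change; the single axial force P common to all segments must satisfy P Σ Lᵢ/(AᵢEᵢ) = δ_free.
Σ Lᵢ/(AᵢEᵢ) = 875/(1275×73×10³) + 210/(2225×147×10³) + 600/(675×106×10³) = 1.843×10⁻⁵ mm/N.
P = 3.758 / 1.843×10⁻⁵ = 203900 N = 203.9 kN, tensile.
σ_{aluminium} = P / A = 203900 / 1275 = 160 MPa.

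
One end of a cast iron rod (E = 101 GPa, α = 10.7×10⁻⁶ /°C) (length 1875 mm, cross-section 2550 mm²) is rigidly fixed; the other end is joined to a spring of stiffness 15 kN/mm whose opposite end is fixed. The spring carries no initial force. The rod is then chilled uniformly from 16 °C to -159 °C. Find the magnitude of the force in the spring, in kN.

P ≈ 47.5 kN

If the spring were absent the rod would shorten by αΔT L = 10.7×10⁻⁶ × 175 × 1875 = 3.511 mm.
With a force P in the spring, the elastic change of the rod is PL/(AE) and that of the spring is P/k; compatibility requires their sum to equal δ_free.
P [ L/(AE) + 1/k ] = δ_free → P [ 1875/(2550×101×10³) + 1/(15×10³) ] = 3.511.
P = 3.511 / 7.395×10⁻⁵ = 47480 N.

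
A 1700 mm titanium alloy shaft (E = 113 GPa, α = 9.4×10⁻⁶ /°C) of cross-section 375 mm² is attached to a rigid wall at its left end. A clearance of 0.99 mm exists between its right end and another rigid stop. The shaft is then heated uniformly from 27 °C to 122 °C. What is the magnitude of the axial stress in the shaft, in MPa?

Unrestrained expansion: δ_free = αΔT L = 9.4×10⁻⁶ × 95 × 1700 = 1.518 mm.
After closing the 0.99 mm clearance, 1.518 − 0.99 = 0.5281 mm of expansion remains to be suppressed by the wall.
That suppressed elongation corresponds to σ = E·Δ/L = 113×10³ × 0.5281/1700 = 35.1 MPa.

σ ≈ 35.1 MPa (compressive)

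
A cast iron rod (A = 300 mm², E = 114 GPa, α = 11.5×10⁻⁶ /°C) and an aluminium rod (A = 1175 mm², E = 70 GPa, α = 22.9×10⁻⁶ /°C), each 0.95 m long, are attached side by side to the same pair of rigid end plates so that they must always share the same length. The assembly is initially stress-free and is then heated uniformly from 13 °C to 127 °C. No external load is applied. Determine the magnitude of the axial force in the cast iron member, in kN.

The aluminium has the larger α, so on heating it would change length more than the cast iron if both were free. The rigid plates force a common final length, so the aluminium is put into compression and the cast iron into tension, with equal and opposite forces P (no external load).
Equating the net (thermal + elastic) strains gives |α₁ − α₂|·ΔT = P·[1/(A₁E₁) + 1/(A₂E₂)].
|α₁ − α₂|·ΔT = 11.4×10⁻⁶ × 114 = 0.0013.
1/(A₁E₁) + 1/(A₂E₂) = 1/(300×114×10³) + 1/(1175×70×10³) = 4.14×10⁻⁸ N⁻¹.
P = 0.0013 / 4.14×10⁻⁸ = 31390 N = 31.39 kN.

P ≈ 31.4 kN (tensile in the cast iron)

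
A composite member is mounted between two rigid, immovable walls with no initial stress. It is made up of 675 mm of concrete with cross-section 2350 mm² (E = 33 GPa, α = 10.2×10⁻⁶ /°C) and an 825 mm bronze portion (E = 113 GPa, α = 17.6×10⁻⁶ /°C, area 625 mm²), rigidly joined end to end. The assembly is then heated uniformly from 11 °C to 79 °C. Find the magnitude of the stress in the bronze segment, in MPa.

Free thermal expansion of the whole bar: Σ αᵢΔT Lᵢ = 10.2×10⁻⁶×68×675 + 17.6×10⁻⁶×68×825 = 1.456 mm.
The walls prevent any net length change, so an axial force P (same in every segment) develops. Compatibility: P · Σ Lᵢ/(AᵢEᵢ) = δ_free.
The series flexibility is Σ Lᵢ/(AᵢEᵢ) = 675/(2350×33×10³) + 825/(625×113×10³) = 2.039×10⁻⁵ mm/N.
P = 1.456 / 2.039×10⁻⁵ = 71400 N = 71.4 kN, compressive.
σ_{bronze} = P / A = 71400 / 625 = 114.2 MPa.

σ ≈ 114 MPa (compressive)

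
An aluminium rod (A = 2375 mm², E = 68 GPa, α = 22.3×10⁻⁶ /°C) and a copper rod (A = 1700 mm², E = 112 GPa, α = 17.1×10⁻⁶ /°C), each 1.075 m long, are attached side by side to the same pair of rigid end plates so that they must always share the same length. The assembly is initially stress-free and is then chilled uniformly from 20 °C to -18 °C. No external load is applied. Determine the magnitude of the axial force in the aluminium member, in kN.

Both members must finish at the same length. With the larger α, the aluminium tends to over-contract; the plates restrain it, putting the aluminium in tension and the copper in compression. With no external load the two internal forces are equal and opposite, magnitude P.
Setting the final lengths equal and cancelling L: (α₁ − α₂)ΔT = P/(A₁E₁) + P/(A₂E₂).
|α₁ − α₂|·ΔT = 5.2×10⁻⁶ × 38 = 0.0001976.
1/(A₁E₁) + 1/(A₂E₂) = 1/(2375×68×10³) + 1/(1700×112×10³) = 1.144×10⁻⁸ N⁻¹.
So P = 0.0001976 / 1.144×10⁻⁸ = 17.27 kN.

P ≈ 17.3 kN (tensile in the aluminium)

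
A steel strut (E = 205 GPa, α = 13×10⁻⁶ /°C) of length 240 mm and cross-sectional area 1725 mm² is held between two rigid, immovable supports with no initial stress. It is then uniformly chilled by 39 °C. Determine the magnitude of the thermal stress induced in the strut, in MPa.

The supports are rigid, so the total axial strain is zero. The restrained thermal strain is ε = αΔT = 13×10⁻⁶ × 39 = 507×10⁻⁶.
The stress required to suppress this strain is σ = Eε = 205×10³ × 507×10⁻⁶ = 103.9 MPa, tensile since the strut is trying to contract.

σ ≈ 104 MPa (tensile)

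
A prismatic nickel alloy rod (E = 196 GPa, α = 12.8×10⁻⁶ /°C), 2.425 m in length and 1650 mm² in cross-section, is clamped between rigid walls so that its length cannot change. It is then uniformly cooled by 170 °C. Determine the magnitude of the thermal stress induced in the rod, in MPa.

With length fixed, the mechanical strain must cancel the thermal strain αΔT = 12.8×10⁻⁶ × 170 = 2176×10⁻⁶.
Hence σ = E·αΔT = 196×10³ × 2176×10⁻⁶ = 426.5 MPa, tensile.

σ ≈ 426 MPa (tensile)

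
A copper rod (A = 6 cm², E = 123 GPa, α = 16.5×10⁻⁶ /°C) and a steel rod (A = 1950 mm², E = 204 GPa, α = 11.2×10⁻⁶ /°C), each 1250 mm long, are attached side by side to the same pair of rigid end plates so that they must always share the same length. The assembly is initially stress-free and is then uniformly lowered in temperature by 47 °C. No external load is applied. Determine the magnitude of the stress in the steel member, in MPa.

σ ≈ 7.95 MPa (compressive)

Both members must finish at the same length. With the larger α, the copper tends to over-contract; the plates restrain it, putting the copper in tension and the steel in compression. With no external load the two internal forces are equal and opposite, magnitude P.
Setting the final lengths equal and cancelling L: (α₁ − α₂)ΔT = P/(A₁E₁) + P/(A₂E₂).
|α₁ − α₂|·ΔT = 5.3×10⁻⁶ × 47 = 0.0002491.
1/(A₁E₁) + 1/(A₂E₂) = 1/(600×123×10³) + 1/(1950×204×10³) = 1.606×10⁻⁸ N⁻¹.
P = 0.0002491 / 1.606×10⁻⁸ = 15510 N = 15.51 kN.
σ_{steel} = P/A₂ = 15510/1950 = 7.952 MPa, compressive.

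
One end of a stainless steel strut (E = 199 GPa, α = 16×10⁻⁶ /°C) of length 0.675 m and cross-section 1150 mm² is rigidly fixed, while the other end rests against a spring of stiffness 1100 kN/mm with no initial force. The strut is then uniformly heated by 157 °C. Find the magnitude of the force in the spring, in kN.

P ≈ 439 kN

If the spring were absent the strut would lengthen by αΔT L = 16×10⁻⁶ × 157 × 675 = 1.696 mm.
With a force P in the spring, the elastic change of the strut is PL/(AE) and that of the spring is P/k; compatibility requires their sum to equal δ_free.
So P = δ_free / [L/(AE) + 1/k] = 1.696 / [ 675/(1150×199×10³) + 1/(1100×10³) ].
P = 1.696 / 3.859×10⁻⁶ = 439400 N.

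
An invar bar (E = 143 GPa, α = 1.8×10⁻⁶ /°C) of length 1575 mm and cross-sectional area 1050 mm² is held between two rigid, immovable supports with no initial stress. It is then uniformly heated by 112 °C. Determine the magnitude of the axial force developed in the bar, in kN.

With zero net strain, σ = E·αΔT = 143 GPa × 1.8×10⁻⁶ × 112 = 28.83 MPa.
P = AEαΔT = 1050 × 143×10³ × 1.8×10⁻⁶ × 112 = 30.27 kN (compressive).

P ≈ 30.3 kN (compressive)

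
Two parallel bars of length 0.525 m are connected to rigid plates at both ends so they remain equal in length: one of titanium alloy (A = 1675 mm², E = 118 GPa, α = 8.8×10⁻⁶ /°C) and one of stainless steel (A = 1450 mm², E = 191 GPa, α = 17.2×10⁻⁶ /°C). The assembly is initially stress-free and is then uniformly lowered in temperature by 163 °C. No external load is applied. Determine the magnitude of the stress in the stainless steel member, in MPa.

Equilibrium of a rigid end plate with no external load gives equal and opposite internal forces ±P in the two members. Since α_{stainless steel} > α_{titanium alloy}, cooling drives the stainless steel into tension and the titanium alloy into compression.
Compatibility of the two members (thermal + elastic change equal): (α₁ − α₂)ΔT = P·[1/(A₁E₁) + 1/(A₂E₂)].
|α₁ − α₂|·ΔT = 8.4×10⁻⁶ × 163 = 0.001369.
1/(A₁E₁) + 1/(A₂E₂) = 1/(1675×118×10³) + 1/(1450×191×10³) = 8.67×10⁻⁹ N⁻¹.
So P = 0.001369 / 8.67×10⁻⁹ = 157.9 kN.
σ_{stainless steel} = P/A₂ = 157900/1450 = 108.9 MPa, tensile.

σ ≈ 109 MPa (tensile)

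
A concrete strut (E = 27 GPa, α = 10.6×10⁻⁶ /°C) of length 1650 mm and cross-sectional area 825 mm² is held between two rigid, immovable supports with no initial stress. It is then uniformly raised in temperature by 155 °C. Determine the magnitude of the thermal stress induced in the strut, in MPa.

With length fixed, the mechanical strain must cancel the thermal strain αΔT = 10.6×10⁻⁶ × 155 = 1643×10⁻⁶.
The stress required to suppress this strain is σ = Eε = 27×10³ × 1643×10⁻⁶ = 44.36 MPa, compressive since the strut is trying to expand.

σ ≈ 44.4 MPa (compressive)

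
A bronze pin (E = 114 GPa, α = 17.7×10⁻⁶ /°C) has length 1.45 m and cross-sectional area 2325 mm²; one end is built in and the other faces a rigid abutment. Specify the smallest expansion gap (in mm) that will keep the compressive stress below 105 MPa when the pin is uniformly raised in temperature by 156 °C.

g ≈ 2.67 mm

Free expansion if unrestrained: δ_free = αΔT L = 17.7×10⁻⁶ × 156 × 1450 = 4.004 mm.
At the allowable stress the elastic shortening the wall may impose is σL/E = 105 × 1450 / (114×10³) = 1.336 mm.
The gap must absorb the remainder: g_min = 4.004 − 1.336 = 2.668 mm.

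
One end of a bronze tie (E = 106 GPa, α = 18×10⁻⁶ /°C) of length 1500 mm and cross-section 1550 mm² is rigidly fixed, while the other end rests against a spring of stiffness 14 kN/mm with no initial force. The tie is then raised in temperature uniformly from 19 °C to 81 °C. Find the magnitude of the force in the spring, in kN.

The unrestrained thermal change is αΔT L = 18×10⁻⁶ × 62 × 1500 = 1.674 mm.
Let P be the compressive force at the spring. The tie shortens elastically by PL/(AE) and the spring compresses by P/k; together these equal δ_free.
So P = δ_free / [L/(AE) + 1/k] = 1.674 / [ 1500/(1550×106×10³) + 1/(14×10³) ].
P = 1.674 / 8.056×10⁻⁵ = 20780 N.

P ≈ 20.8 kN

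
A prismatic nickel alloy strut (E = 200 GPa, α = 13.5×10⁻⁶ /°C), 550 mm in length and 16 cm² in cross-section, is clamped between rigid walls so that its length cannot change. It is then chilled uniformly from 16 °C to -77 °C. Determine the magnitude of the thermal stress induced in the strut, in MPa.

The supports are rigid, so the total axial strain is zero. The restrained thermal strain is ε = αΔT = 13.5×10⁻⁶ × 93 = 1255.5×10⁻⁶.
σ = EαΔT = 200×10³ × 13.5×10⁻⁶ × 93 = 251.1 MPa (tensile; the strut is trying to contract).

σ ≈ 251 MPa (tensile)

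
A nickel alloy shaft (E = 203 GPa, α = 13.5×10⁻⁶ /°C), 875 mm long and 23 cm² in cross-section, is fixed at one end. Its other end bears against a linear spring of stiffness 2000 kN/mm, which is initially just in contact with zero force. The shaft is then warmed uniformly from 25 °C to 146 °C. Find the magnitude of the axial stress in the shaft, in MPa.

Free thermal expansion: δ_free = αΔT L = 13.5×10⁻⁶ × 121 × 875 = 1.429 mm.
Let P be the compressive force at the spring. The shaft shortens elastically by PL/(AE) and the spring compresses by P/k; together these equal δ_free.
P [ L/(AE) + 1/k ] = δ_free → P [ 875/(2300×203×10³) + 1/(2000×10³) ] = 1.429.
P = 1.429 / 2.374×10⁻⁶ = 602100 N.
σ = P/A = 602100/2300 = 261.8 MPa.

σ ≈ 262 MPa (compressive)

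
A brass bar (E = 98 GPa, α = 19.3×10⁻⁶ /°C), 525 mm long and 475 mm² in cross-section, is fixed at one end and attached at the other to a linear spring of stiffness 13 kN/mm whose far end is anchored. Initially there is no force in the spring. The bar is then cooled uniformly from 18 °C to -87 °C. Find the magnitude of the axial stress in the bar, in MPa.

σ ≈ 25.4 MPa (tensile)

Free thermal contraction: δ_free = αΔT L = 19.3×10⁻⁶ × 105 × 525 = 1.064 mm.
Let P be the tensile force in the spring. The bar extends elastically by PL/(AE) and the spring stretches by P/k; together these equal δ_free.
P [ L/(AE) + 1/k ] = δ_free → P [ 525/(475×98×10³) + 1/(13×10³) ] = 1.064.
P = 1.064 / 8.82×10⁻⁵ = 12060 N.
σ = P/A = 12060/475 = 25.39 MPa.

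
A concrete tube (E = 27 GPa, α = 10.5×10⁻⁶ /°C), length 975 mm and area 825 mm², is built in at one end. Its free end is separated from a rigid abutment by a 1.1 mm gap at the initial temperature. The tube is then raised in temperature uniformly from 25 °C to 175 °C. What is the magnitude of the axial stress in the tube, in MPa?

Unrestrained expansion: δ_free = αΔT L = 10.5×10⁻⁶ × 150 × 975 = 1.536 mm.
This exceeds the 1.1 mm gap, so the wall pushes back. The portion of expansion that must be recovered elastically is δ_free − gap = 1.536 − 1.1 = 0.4356 mm.
That suppressed elongation corresponds to σ = E·Δ/L = 27×10³ × 0.4356/975 = 12.06 MPa.

σ ≈ 12.1 MPa (compressive)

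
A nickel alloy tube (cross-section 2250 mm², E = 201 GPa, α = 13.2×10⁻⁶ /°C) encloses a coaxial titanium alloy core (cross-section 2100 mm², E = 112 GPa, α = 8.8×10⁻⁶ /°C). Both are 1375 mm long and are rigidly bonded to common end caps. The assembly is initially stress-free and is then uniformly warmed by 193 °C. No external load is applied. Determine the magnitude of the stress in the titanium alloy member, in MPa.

The nickel alloy has the larger α, so on heating it would change length more than the titanium alloy if both were free. The rigid plates force a common final length, so the nickel alloy is put into compression and the titanium alloy into tension, with equal and opposite forces P (no external load).
Compatibility of the two members (thermal + elastic change equal): (α₁ − α₂)ΔT = P·[1/(A₁E₁) + 1/(A₂E₂)].
|α₁ − α₂|·ΔT = 4.4×10⁻⁶ × 193 = 0.0008492.
1/(A₁E₁) + 1/(A₂E₂) = 1/(2250×201×10³) + 1/(2100×112×10³) = 6.463×10⁻⁹ N⁻¹.
P = 0.0008492 / 6.463×10⁻⁹ = 131400 N = 131.4 kN.
σ_{titanium alloy} = P/A₂ = 131400/2100 = 62.57 MPa, tensile.

σ ≈ 62.6 MPa (tensile)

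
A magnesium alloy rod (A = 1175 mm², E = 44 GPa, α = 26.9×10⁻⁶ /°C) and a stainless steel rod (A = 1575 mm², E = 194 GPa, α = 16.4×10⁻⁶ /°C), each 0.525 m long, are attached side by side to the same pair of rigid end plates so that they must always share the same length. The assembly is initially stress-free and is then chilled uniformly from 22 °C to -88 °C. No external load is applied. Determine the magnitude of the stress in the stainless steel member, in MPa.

Both members must finish at the same length. With the larger α, the magnesium alloy tends to over-contract; the plates restrain it, putting the magnesium alloy in tension and the stainless steel in compression. With no external load the two internal forces are equal and opposite, magnitude P.
Equating the net (thermal + elastic) strains gives |α₁ − α₂|·ΔT = P·[1/(A₁E₁) + 1/(A₂E₂)].
|α₁ − α₂|·ΔT = 10.5×10⁻⁶ × 110 = 0.001155.
1/(A₁E₁) + 1/(A₂E₂) = 1/(1175×44×10³) + 1/(1575×194×10³) = 2.262×10⁻⁸ N⁻¹.
So P = 0.001155 / 2.262×10⁻⁸ = 51.07 kN.
σ_{stainless steel} = P/A₂ = 51070/1575 = 32.43 MPa, compressive.

σ ≈ 32.4 MPa (compressive)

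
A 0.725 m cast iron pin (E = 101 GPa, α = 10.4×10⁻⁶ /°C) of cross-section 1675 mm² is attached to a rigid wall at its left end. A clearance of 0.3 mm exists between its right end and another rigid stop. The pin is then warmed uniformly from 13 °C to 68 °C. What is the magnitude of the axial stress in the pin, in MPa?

σ ≈ 16 MPa (compressive)

Free thermal elongation = αΔT L = 10.4×10⁻⁶ × 55 × 725 = 0.4147 mm.
This exceeds the 0.3 mm gap, so the wall pushes back. The portion of expansion that must be recovered elastically is δ_free − gap = 0.4147 − 0.3 = 0.1147 mm.
So σ = E(δ_free − g)/L = 101×10³ × 0.1147/725 = 15.98 MPa.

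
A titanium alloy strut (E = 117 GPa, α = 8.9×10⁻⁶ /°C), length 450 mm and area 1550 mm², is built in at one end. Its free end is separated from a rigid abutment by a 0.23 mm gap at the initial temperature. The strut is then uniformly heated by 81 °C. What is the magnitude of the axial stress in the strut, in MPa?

σ ≈ 24.5 MPa (compressive)

If the wall were absent the strut would grow by αΔT L = 8.9×10⁻⁶ × 81 × 450 = 0.3244 mm.
After closing the 0.23 mm clearance, 0.3244 − 0.23 = 0.0944 mm of expansion remains to be suppressed by the wall.
Compatibility: PL/(AE) = 0.0944 mm, so σ = P/A = E × (0.0944/450) = 24.55 MPa.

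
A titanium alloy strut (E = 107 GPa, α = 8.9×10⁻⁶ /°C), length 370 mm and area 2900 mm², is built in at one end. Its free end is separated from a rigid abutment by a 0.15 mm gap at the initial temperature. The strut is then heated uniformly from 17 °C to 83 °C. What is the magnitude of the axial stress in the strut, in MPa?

σ ≈ 19.5 MPa (compressive)

Free thermal elongation = αΔT L = 8.9×10⁻⁶ × 66 × 370 = 0.2173 mm.
The gap closes (δ_free > 0.15 mm) and the wall then resists a further 0.2173 − 0.15 = 0.06734 mm of expansion.
Compatibility: PL/(AE) = 0.06734 mm, so σ = P/A = E × (0.06734/370) = 19.47 MPa.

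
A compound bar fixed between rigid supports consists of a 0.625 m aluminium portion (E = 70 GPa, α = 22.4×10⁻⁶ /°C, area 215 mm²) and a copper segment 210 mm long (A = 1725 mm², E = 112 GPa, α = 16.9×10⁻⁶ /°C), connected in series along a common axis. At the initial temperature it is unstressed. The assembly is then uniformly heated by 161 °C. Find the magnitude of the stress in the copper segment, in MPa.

With the walls removed the bar would change length by δ_free = Σ αᵢΔT Lᵢ = 22.4×10⁻⁶×161×625 + 16.9×10⁻⁶×161×210 = 2.825 mm.
The walls prevent any net length change, so an axial force P (same in every segment) develops. Compatibility: P · Σ Lᵢ/(AᵢEᵢ) = δ_free.
The series flexibility is Σ Lᵢ/(AᵢEᵢ) = 625/(215×70×10³) + 210/(1725×112×10³) = 4.262×10⁻⁵ mm/N.
P = 2.825 / 4.262×10⁻⁵ = 66300 N = 66.3 kN, compressive.
σ_{copper} = P / A = 66300 / 1725 = 38.43 MPa.

σ ≈ 38.4 MPa (compressive)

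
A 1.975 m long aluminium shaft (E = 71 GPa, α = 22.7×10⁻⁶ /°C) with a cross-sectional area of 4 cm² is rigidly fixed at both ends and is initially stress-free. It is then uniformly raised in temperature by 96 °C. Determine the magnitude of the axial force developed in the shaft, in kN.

The ends cannot move, so σ = EαΔT = 71×10³ × 22.7×10⁻⁶ × 96 = 154.7 MPa.
Axial force P = σA = 154.7 × 400 = 61890 N = 61.89 kN, compressive.

P ≈ 61.9 kN (compressive)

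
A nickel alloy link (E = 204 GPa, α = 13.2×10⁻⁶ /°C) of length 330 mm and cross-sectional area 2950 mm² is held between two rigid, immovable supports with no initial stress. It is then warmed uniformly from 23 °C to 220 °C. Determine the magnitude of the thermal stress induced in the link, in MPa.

The supports are rigid, so the total axial strain is zero. The restrained thermal strain is ε = αΔT = 13.2×10⁻⁶ × 197 = 2600.4×10⁻⁶.
The stress required to suppress this strain is σ = Eε = 204×10³ × 2600.4×10⁻⁶ = 530.5 MPa, compressive since the link is trying to expand.

σ ≈ 530 MPa (compressive)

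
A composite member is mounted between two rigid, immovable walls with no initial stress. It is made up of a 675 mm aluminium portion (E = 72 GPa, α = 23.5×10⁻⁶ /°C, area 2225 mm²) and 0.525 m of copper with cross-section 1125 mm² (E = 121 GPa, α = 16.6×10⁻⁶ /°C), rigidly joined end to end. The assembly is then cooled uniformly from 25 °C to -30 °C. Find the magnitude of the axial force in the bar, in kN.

P ≈ 167 kN (tensile)

Free thermal contraction of the whole bar: Σ αᵢΔT Lᵢ = 23.5×10⁻⁶×55×675 + 16.6×10⁻⁶×55×525 = 1.352 mm.
The rigid supports impose zero overall length change; the single axial force P common to all segments must satisfy P Σ Lᵢ/(AᵢEᵢ) = δ_free.
Σ Lᵢ/(AᵢEᵢ) = 675/(2225×72×10³) + 525/(1125×121×10³) = 8.07×10⁻⁶ mm/N.
Hence P = δ_free / Σ(L/AE) = 1.352/8.07×10⁻⁶ = 167.5 kN (tensile).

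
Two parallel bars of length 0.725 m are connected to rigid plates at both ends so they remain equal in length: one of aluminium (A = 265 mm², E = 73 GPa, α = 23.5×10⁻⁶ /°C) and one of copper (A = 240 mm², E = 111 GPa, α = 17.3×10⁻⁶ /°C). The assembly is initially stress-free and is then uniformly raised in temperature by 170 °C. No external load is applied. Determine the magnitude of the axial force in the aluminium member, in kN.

P ≈ 11.8 kN (compressive in the aluminium)

The aluminium has the larger α, so on heating it would change length more than the copper if both were free. The rigid plates force a common final length, so the aluminium is put into compression and the copper into tension, with equal and opposite forces P (no external load).
Equating the net (thermal + elastic) strains gives |α₁ − α₂|·ΔT = P·[1/(A₁E₁) + 1/(A₂E₂)].
|α₁ − α₂|·ΔT = 6.2×10⁻⁶ × 170 = 0.001054.
1/(A₁E₁) + 1/(A₂E₂) = 1/(265×73×10³) + 1/(240×111×10³) = 8.923×10⁻⁸ N⁻¹.
So P = 0.001054 / 8.923×10⁻⁸ = 11.81 kN.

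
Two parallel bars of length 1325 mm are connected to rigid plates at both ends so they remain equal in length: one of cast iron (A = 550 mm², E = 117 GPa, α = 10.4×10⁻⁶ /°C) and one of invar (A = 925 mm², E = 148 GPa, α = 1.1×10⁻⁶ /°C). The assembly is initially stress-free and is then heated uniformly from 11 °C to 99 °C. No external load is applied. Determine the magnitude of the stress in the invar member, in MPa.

σ ≈ 38.7 MPa (tensile)

Both members must finish at the same length. With the larger α, the cast iron tends to over-expand; the plates restrain it, putting the cast iron in compression and the invar in tension. With no external load the two internal forces are equal and opposite, magnitude P.
Setting the final lengths equal and cancelling L: (α₁ − α₂)ΔT = P/(A₁E₁) + P/(A₂E₂).
|α₁ − α₂|·ΔT = 9.3×10⁻⁶ × 88 = 0.0008184.
1/(A₁E₁) + 1/(A₂E₂) = 1/(550×117×10³) + 1/(925×148×10³) = 2.284×10⁻⁸ N⁻¹.
P = 0.0008184 / 2.284×10⁻⁸ = 35820 N = 35.82 kN.
σ_{invar} = P/A₂ = 35820/925 = 38.73 MPa, tensile.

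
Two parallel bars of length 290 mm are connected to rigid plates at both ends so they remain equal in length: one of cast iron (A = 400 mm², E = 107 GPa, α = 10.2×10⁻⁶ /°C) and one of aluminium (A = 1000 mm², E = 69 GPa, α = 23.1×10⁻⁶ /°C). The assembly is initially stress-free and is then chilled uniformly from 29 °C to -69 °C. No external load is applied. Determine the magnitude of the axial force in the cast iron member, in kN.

Both members must finish at the same length. With the larger α, the aluminium tends to over-contract; the plates restrain it, putting the aluminium in tension and the cast iron in compression. With no external load the two internal forces are equal and opposite, magnitude P.
Setting the final lengths equal and cancelling L: (α₁ − α₂)ΔT = P/(A₁E₁) + P/(A₂E₂).
|α₁ − α₂|·ΔT = 12.9×10⁻⁶ × 98 = 0.001264.
1/(A₁E₁) + 1/(A₂E₂) = 1/(400×107×10³) + 1/(1000×69×10³) = 3.786×10⁻⁸ N⁻¹.
So P = 0.001264 / 3.786×10⁻⁸ = 33.39 kN.

P ≈ 33.4 kN (compressive in the cast iron)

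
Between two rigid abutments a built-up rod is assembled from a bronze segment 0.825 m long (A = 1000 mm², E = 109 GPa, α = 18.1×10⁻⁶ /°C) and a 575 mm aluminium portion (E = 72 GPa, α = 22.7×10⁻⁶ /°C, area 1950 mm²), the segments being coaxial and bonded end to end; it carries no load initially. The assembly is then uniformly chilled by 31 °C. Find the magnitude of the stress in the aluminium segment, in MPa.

σ ≈ 38.1 MPa (tensile)

If the supports were absent, the total length change would be Σ αᵢΔT Lᵢ = 18.1×10⁻⁶×31×825 + 22.7×10⁻⁶×31×575 = 0.8675 mm.
The walls prevent any net length change, so an axial force P (same in every segment) develops. Compatibility: P · Σ Lᵢ/(AᵢEᵢ) = δ_free.
Σ Lᵢ/(AᵢEᵢ) = 825/(1000×109×10³) + 575/(1950×72×10³) = 1.166×10⁻⁵ mm/N.
So P = 0.8675 / 1.166×10⁻⁵ = 74.38 kN, tensile.
σ_{aluminium} = P / A = 74380 / 1950 = 38.14 MPa.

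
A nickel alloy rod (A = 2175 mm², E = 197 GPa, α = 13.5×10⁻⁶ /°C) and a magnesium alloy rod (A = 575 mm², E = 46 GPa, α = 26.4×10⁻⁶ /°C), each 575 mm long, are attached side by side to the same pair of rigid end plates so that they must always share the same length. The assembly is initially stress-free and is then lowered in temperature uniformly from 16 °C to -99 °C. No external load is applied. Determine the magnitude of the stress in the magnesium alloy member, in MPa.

Both members must finish at the same length. With the larger α, the magnesium alloy tends to over-contract; the plates restrain it, putting the magnesium alloy in tension and the nickel alloy in compression. With no external load the two internal forces are equal and opposite, magnitude P.
Compatibility of the two members (thermal + elastic change equal): (α₁ − α₂)ΔT = P·[1/(A₁E₁) + 1/(A₂E₂)].
|α₁ − α₂|·ΔT = 12.9×10⁻⁶ × 115 = 0.001483.
1/(A₁E₁) + 1/(A₂E₂) = 1/(2175×197×10³) + 1/(575×46×10³) = 4.014×10⁻⁸ N⁻¹.
So P = 0.001483 / 4.014×10⁻⁸ = 36.96 kN.
σ_{magnesium alloy} = P/A₂ = 36960/575 = 64.27 MPa, tensile.

σ ≈ 64.3 MPa (tensile)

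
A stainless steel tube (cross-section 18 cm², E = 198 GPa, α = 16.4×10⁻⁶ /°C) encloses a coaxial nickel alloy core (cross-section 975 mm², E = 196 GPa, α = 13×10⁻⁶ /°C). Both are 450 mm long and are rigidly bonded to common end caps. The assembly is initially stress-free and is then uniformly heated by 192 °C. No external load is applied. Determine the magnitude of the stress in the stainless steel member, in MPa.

σ ≈ 45.1 MPa (compressive)

Equilibrium of a rigid end plate with no external load gives equal and opposite internal forces ±P in the two members. Since α_{stainless steel} > α_{nickel alloy}, heating drives the stainless steel into compression and the nickel alloy into tension.
Compatibility of the two members (thermal + elastic change equal): (α₁ − α₂)ΔT = P·[1/(A₁E₁) + 1/(A₂E₂)].
|α₁ − α₂|·ΔT = 3.4×10⁻⁶ × 192 = 0.0006528.
1/(A₁E₁) + 1/(A₂E₂) = 1/(1800×198×10³) + 1/(975×196×10³) = 8.039×10⁻⁹ N⁻¹.
P = 0.0006528 / 8.039×10⁻⁹ = 81210 N = 81.21 kN.
σ_{stainless steel} = P/A₁ = 81210/1800 = 45.12 MPa, compressive.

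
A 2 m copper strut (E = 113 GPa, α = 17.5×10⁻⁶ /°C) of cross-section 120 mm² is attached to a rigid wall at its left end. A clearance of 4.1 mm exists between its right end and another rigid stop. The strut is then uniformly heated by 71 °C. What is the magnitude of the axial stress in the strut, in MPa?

σ ≈ 0 MPa

If the wall were absent the strut would grow by αΔT L = 17.5×10⁻⁶ × 71 × 2000 = 2.485 mm.
This is smaller than the 4.1 mm clearance, so the strut expands freely without reaching the stop — the stress is zero.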